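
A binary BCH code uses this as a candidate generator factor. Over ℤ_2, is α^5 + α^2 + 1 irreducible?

Write m(α) = α^5 + α^2 + 1.
Check for roots in ℤ_2: m(0) = 1; m(1) = 1.
No roots, so no linear factors.
Monic irreducibles of degree 2 over GF(2): α^2 + α + 1.
None of them divide m (all give nonzero remainder).
No irreducible factor of degree ≤ 2 exists, so m is irreducible over GF(2).

Yes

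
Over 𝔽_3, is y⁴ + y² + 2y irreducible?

Write h(y) = y⁴ + y² + 2y.
Check for roots in 𝔽_3: h(0) = 0 → root; h(1) = 1; h(2) = 0 → root.
h(0) = 0, so (y) divides h(y); h is reducible.

No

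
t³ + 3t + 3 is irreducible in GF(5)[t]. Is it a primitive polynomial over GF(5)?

Yes

Write f(t) = t³ + 3t + 3.
|GF(5^3)^×| = 5^3 − 1 = 124. Prime factorization: 124 = 2^2·31.
f is primitive ⇔ t has order 124 in GF(5)[t]/(f), i.e. t^(124/q) ≠ 1 for each prime q | 124.
t^(62) mod f = 4.
t^(4) mod f = 2t² + 2t.
None equal 1, so t has full order 124; f is primitive.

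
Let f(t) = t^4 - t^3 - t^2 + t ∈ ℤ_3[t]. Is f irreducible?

Check for roots in ℤ_3: f(0) = 0 → root; f(1) = 0 → root; f(2) = 0 → root.
f(0) = 0, so (t) divides f(t); f is reducible.

No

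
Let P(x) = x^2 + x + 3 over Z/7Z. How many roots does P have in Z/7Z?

Evaluate at each of the 7 elements of Z/7Z:
P(0) = 3; P(1) = 5; P(2) = 2; P(3) = 1; P(4) = 2; P(5) = 5; P(6) = 3.
No element is a root.

0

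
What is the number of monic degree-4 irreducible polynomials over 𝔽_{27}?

132678

Gauss's count: N_{27}(4) = (1/4) Σ_{d|4} μ(4/d)·27^d.
Divisors of 4: 1, 2, 4; μ(4/d) for each: 0, -1, 1.
Σ = − 27^2 + 27^4 = 530712.
N = 530712/4 = 132678.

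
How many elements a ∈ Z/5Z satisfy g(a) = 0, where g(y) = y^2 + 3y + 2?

Evaluate at each of the 5 elements of Z/5Z:
g(0) = 2; g(1) = 1; g(2) = 2; g(3) = 0 → root; g(4) = 0 → root.
Roots: {3, 4}.

2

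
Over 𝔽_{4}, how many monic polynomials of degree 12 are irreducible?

1397740

The number of monic irreducibles of degree 12 over GF(4) is (1/12)·Σ_{d∣12} μ(12/d) 4^d.
Divisors of 12: 1, 2, 3, 4, 6, 12; μ(12/d) for each: 0, 1, 0, -1, -1, 1.
Σ = 4^2 − 4^4 − 4^6 + 4^12 = 16772880.
N = 16772880/12 = 1397740.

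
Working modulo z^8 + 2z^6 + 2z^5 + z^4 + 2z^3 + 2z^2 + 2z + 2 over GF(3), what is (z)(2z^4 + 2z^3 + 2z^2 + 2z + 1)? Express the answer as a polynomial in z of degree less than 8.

Multiply in GF(3)[z]: (z)·(2z^4 + 2z^3 + 2z^2 + 2z + 1) = 2z^5 + 2z^4 + 2z^3 + 2z^2 + z.
Reduced: 2z^5 + 2z^4 + 2z^3 + 2z^2 + z.

2z^5 + 2z^4 + 2z^3 + 2z^2 + z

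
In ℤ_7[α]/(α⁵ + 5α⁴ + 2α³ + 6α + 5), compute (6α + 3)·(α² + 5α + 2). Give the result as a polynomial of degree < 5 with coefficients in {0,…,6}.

6α^3 + 5α^2 + 6α + 6

Multiply in ℤ_7[α]: (6α + 3)·(α² + 5α + 2) = 6α³ + 5α² + 6α + 6.
Reduced: 6α³ + 5α² + 6α + 6.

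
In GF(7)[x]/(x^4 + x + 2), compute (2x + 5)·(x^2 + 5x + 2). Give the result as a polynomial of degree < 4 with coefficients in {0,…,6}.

Multiply in GF(7)[x]: (2x + 5)·(x^2 + 5x + 2) = 2x^3 + x^2 + x + 3.
Reduced: 2x^3 + x^2 + x + 3.

2x^3 + x^2 + x + 3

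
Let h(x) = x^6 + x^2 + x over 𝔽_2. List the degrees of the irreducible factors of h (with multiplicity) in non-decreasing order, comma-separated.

1, 2, 3

Roots in 𝔽_2: h(0) = 0 → root; h(1) = 1.
Linear factors from roots: (x).
Complete factorization: h(x) = (x)·(x^2 + x + 1)·(x^3 + x^2 + 1).
Factor degrees with multiplicity: 1 + 2 + 3 = 6.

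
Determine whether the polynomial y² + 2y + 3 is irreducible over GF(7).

Yes

Write g(y) = y² + 2y + 3.
Check for roots in GF(7): g(0) = 3; g(1) = 6; g(2) = 4; g(3) = 4; g(4) = 6; g(5) = 3; g(6) = 2.
No roots. A degree-2 polynomial over a field with no linear factor is irreducible.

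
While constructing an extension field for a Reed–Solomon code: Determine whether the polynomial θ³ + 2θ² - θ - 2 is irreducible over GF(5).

No

Write f(θ) = θ³ + 2θ² - θ - 2.
Check for roots in GF(5): f(0) = 3; f(1) = 0 → root; f(2) = 2; f(3) = 0 → root; f(4) = 0 → root.
f(1) = 0, so (θ − 1) divides f(θ); f is reducible.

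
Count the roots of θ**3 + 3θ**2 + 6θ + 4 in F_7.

3

Write P(θ) = θ**3 + 3θ**2 + 6θ + 4.
Evaluate at each of the 7 elements of F_7:
P(0) = 4; P(1) = 0 → root; P(2) = 1; P(3) = 6; P(4) = 0 → root; P(5) = 3; P(6) = 0 → root.
Roots: {1, 4, 6}.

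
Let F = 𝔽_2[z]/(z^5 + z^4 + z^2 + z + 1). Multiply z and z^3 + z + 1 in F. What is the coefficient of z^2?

Multiply in 𝔽_2[z]: (z)·(z^3 + z + 1) = z^4 + z^2 + z.
Reduced: z^4 + z^2 + z.

1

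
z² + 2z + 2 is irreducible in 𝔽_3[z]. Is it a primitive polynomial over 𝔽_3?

Write f(z) = z² + 2z + 2.
|GF(3^2)^×| = 3^2 − 1 = 8. Prime factorization: 8 = 2^3.
f is primitive ⇔ z has order 8 in GF(3)[z]/(f), i.e. z^(8/q) ≠ 1 for each prime q | 8.
z^(4) mod f = 2.
None equal 1, so z has full order 8; f is primitive.

Yes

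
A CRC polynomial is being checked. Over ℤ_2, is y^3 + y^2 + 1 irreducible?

Write g(y) = y^3 + y^2 + 1.
Check for roots in ℤ_2: g(0) = 1; g(1) = 1.
No roots. A degree-3 polynomial over a field with no linear factor is irreducible.

Yes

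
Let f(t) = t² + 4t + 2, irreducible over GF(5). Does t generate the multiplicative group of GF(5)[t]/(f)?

Yes

|GF(5^2)^×| = 5^2 − 1 = 24. Prime factorization: 24 = 2^3·3.
f is primitive ⇔ t has order 24 in GF(5)[t]/(f), i.e. t^(24/q) ≠ 1 for each prime q | 24.
t^(12) mod f = 4.
t^(8) mod f = 2t + 1.
None equal 1, so t has full order 24; f is primitive.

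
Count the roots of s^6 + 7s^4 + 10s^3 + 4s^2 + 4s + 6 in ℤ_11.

4

Write g(s) = s^6 + 7s^4 + 10s^3 + 4s^2 + 4s + 6.
Evaluate at each of the 11 elements of ℤ_11:
g(0) = 6; g(1) = 10; g(2) = 0 → root; g(3) = 3; g(4) = 3; g(5) = 3; g(6) = 4; g(7) = 0 → root; g(8) = 0 → root; g(9) = 0 → root; g(10) = 4.
Roots: {2, 7, 8, 9}.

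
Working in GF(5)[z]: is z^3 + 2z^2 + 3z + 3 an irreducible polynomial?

No

Write P(z) = z^3 + 2z^2 + 3z + 3.
Check for roots in GF(5): P(0) = 3; P(1) = 4; P(2) = 0 → root; P(3) = 2; P(4) = 1.
P(2) = 0, so (z − 2) divides P(z); P is reducible.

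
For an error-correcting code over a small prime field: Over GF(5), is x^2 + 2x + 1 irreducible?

No

Write g(x) = x^2 + 2x + 1.
Check for roots in GF(5): g(0) = 1; g(1) = 4; g(2) = 4; g(3) = 1; g(4) = 0 → root.
g(4) = 0, so (x − 4) divides g(x); g is reducible.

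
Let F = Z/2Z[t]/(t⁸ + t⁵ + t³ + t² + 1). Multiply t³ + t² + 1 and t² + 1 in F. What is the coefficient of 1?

1

Multiply in Z/2Z[t]: (t³ + t² + 1)·(t² + 1) = t⁵ + t⁴ + t³ + 1.
Reduced: t⁵ + t⁴ + t³ + 1.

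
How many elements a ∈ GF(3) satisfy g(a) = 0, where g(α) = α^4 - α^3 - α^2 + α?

Evaluate at each of the 3 elements of GF(3):
g(0) = 0 → root; g(1) = 0 → root; g(2) = 0 → root.
Roots: {0, 1, 2}.

3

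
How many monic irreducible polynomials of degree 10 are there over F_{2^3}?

107370900

x^(8^10) − x is the product of all monic irreducibles of degree dividing 10; Möbius inversion gives N = (1/10) Σ μ(10/d)·8^d.
Divisors of 10: 1, 2, 5, 10; μ(10/d) for each: 1, -1, -1, 1.
Σ = 8^1 − 8^2 − 8^5 + 8^10 = 1073709000.
N = 1073709000/10 = 107370900.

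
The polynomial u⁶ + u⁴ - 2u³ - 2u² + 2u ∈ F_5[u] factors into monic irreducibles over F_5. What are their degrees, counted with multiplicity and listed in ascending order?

1, 1, 1, 1, 1, 1

Write h(u) = u⁶ + u⁴ - 2u³ - 2u² + 2u.
Roots in F_5: h(0) = 0 → root; h(1) = 0 → root; h(2) = 0 → root; h(3) = 4; h(4) = 0 → root.
Linear factors from roots: (u), (u - 1), (u - 2), (u + 1).
Complete factorization: h(u) = (u)·(u - 2)·(u - 1)·(u + 1)^3.
Factor degrees with multiplicity: 1 + 1 + 1 + 1 + 1 + 1 = 6.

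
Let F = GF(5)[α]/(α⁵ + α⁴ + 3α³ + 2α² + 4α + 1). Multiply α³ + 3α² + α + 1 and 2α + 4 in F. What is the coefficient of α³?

Multiply in GF(5)[α]: (α³ + 3α² + α + 1)·(2α + 4) = 2α⁴ + 4α² + α + 4.
Reduced: 2α⁴ + 4α² + α + 4.

0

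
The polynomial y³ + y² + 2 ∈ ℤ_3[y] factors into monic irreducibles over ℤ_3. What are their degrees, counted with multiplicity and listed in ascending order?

Write h(y) = y³ + y² + 2.
Roots in ℤ_3: h(0) = 2; h(1) = 1; h(2) = 2.
Complete factorization: h(y) = (y³ + y² + 2).
Factor degrees with multiplicity: 3 = 3.

3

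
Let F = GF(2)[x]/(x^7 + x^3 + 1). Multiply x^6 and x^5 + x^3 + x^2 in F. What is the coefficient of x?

Multiply in GF(2)[x]: (x^6)·(x^5 + x^3 + x^2) = x^11 + x^9 + x^8.
Reduce using x^7 ≡ x^3 + 1 (mod x^7 + x^3 + 1).
Reduced: x^5 + x^3 + x^2 + x + 1.

1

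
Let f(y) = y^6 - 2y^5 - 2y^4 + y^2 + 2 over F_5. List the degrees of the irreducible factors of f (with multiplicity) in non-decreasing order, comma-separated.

1, 1, 2, 2

Roots in F_5: f(0) = 2; f(1) = 0 → root; f(2) = 4; f(3) = 2; f(4) = 4.
Linear factors from roots: (y - 1).
Complete factorization: f(y) = (y - 1)^2·(y^2 + y + 2)·(y^2 - y + 1).
Factor degrees with multiplicity: 1 + 1 + 2 + 2 = 6.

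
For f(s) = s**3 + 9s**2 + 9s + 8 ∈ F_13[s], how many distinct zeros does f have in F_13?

Evaluate at each of the 13 elements of F_13:
f(0) = 8; f(1) = 1; f(2) = 5; f(3) = 0 → root; f(4) = 5; f(5) = 0 → root; f(6) = 4; f(7) = 10; f(8) = 11; f(9) = 0 → root; f(10) = 9; f(11) = 5; f(12) = 7.
Roots: {3, 5, 9}.

3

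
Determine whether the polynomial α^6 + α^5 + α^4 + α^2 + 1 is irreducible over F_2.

Write g(α) = α^6 + α^5 + α^4 + α^2 + 1.
Check for roots in F_2: g(0) = 1; g(1) = 1.
No roots, so no linear factors.
Monic irreducibles of degree 2 over GF(2): α^2 + α + 1.
None of them divide g (all give nonzero remainder).
Monic irreducibles of degree 3 over GF(2): α^3 + α + 1, α^3 + α^2 + 1.
None of them divide g (all give nonzero remainder).
No irreducible factor of degree ≤ 3 exists, so g is irreducible over GF(2).

Yes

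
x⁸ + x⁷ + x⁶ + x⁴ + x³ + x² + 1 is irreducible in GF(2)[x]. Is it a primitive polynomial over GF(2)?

Write f(x) = x⁸ + x⁷ + x⁶ + x⁴ + x³ + x² + 1.
|GF(2^8)^×| = 2^8 − 1 = 255. Prime factorization: 255 = 3·5·17.
f is primitive ⇔ x has order 255 in GF(2)[x]/(f), i.e. x^(255/q) ≠ 1 for each prime q | 255.
x^(85) mod f = 1
x^(51) mod f = x⁶ + x³.
x^(15) mod f = x⁷ + x⁶ + x⁴ + x³ + x² + x.
Since x^(85) = 1, the order of x divides 85 < 255; not primitive.

No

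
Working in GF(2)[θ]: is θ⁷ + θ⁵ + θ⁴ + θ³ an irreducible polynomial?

Write f(θ) = θ⁷ + θ⁵ + θ⁴ + θ³.
Check for roots in GF(2): f(0) = 0 → root; f(1) = 0 → root.
f(0) = 0, so (θ) divides f(θ); f is reducible.

No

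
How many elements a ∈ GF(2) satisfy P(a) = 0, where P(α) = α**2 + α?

2

Evaluate at each of the 2 elements of GF(2):
P(0) = 0 → root; P(1) = 0 → root.
Roots: {0, 1}.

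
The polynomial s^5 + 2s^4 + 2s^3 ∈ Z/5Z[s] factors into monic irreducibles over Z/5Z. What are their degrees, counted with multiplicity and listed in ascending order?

Write h(s) = s^5 + 2s^4 + 2s^3.
Roots in Z/5Z: h(0) = 0 → root; h(1) = 0 → root; h(2) = 0 → root; h(3) = 4; h(4) = 4.
Linear factors from roots: (s), (s - 1), (s - 2).
Complete factorization: h(s) = (s - 2)·(s - 1)·(s)^3.
Factor degrees with multiplicity: 1 + 1 + 1 + 1 + 1 = 5.

1, 1, 1, 1, 1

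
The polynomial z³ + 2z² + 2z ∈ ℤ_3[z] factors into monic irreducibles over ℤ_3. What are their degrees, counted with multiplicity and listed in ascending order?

Write g(z) = z³ + 2z² + 2z.
Roots in ℤ_3: g(0) = 0 → root; g(1) = 2; g(2) = 2.
Linear factors from roots: (z).
Complete factorization: g(z) = (z)·(z² + 2z + 2).
Factor degrees with multiplicity: 1 + 2 = 3.

1, 2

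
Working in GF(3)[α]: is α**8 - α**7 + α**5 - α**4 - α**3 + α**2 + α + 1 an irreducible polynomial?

Write g(α) = α**8 - α**7 + α**5 - α**4 - α**3 + α**2 + α + 1.
Check for roots in GF(3): g(0) = 1; g(1) = 2; g(2) = 2.
No roots, so no linear factors.
Monic irreducibles of degree 2 over GF(3): α**2 + 1, α**2 + α - 1, α**2 - α - 1.
None of them divide g (all give nonzero remainder).
Degree-3 irreducible divisors: test the 8 monic irreducibles of degree 3 over GF(3).
None of them divide g (all give nonzero remainder).
Degree-4 irreducible divisors: test the 18 monic irreducibles of degree 4 over GF(3).
None of them divide g (all give nonzero remainder).
No irreducible factor of degree ≤ 4 exists, so g is irreducible over GF(3).

Yes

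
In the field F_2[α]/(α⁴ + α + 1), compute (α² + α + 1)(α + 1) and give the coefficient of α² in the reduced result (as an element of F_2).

0

Multiply in F_2[α]: (α² + α + 1)·(α + 1) = α³ + 1.
Reduced: α³ + 1.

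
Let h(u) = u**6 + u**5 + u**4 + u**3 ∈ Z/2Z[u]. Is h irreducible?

Check for roots in Z/2Z: h(0) = 0 → root; h(1) = 0 → root.
h(0) = 0, so (u) divides h(u); h is reducible.

No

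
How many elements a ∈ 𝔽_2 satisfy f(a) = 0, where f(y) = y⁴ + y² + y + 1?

1

Evaluate at each of the 2 elements of 𝔽_2:
f(0) = 1; f(1) = 0 → root.
Roots: {1}.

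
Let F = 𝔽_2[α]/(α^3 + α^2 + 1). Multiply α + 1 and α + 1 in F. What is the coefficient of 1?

1

Multiply in 𝔽_2[α]: (α + 1)·(α + 1) = α^2 + 1.
Reduced: α^2 + 1.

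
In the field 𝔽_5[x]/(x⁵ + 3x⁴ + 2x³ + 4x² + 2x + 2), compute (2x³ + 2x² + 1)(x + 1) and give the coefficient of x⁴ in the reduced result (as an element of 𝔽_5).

2

Multiply in 𝔽_5[x]: (2x³ + 2x² + 1)·(x + 1) = 2x⁴ + 4x³ + 2x² + x + 1.
Reduced: 2x⁴ + 4x³ + 2x² + x + 1.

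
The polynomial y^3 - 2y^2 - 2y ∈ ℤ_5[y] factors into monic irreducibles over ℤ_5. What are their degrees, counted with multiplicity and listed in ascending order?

1, 2

Write g(y) = y^3 - 2y^2 - 2y.
Roots in ℤ_5: g(0) = 0 → root; g(1) = 2; g(2) = 1; g(3) = 3; g(4) = 4.
Linear factors from roots: (y).
Complete factorization: g(y) = (y)·(y^2 - 2y - 2).
Factor degrees with multiplicity: 1 + 2 = 3.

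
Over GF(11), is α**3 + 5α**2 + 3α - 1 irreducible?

Write h(α) = α**3 + 5α**2 + 3α - 1.
Check each element of GF(11) for a root: h(0)=10, h(1)=8, h(2)=0, h(3)=3, h(4)=1, h(5)=0, h(6)=6, h(7)=3, h(8)=8, h(9)=5, h(10)=0.
h(2) = 0, so (α − 2) divides h(α); h is reducible.

No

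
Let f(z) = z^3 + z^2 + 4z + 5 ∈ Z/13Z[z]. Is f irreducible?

Yes

Check each element of Z/13Z for a root: f(0)=5, f(1)=11, f(2)=12, f(3)=1, f(4)=10, f(5)=6, f(6)=8, f(7)=9, f(8)=2, f(9)=6, f(10)=1, f(11)=6, f(12)=1.
No roots. A degree-3 polynomial over a field with no linear factor is irreducible.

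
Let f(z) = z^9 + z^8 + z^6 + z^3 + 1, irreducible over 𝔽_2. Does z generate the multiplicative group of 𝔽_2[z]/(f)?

No

|GF(2^9)^×| = 2^9 − 1 = 511. Prime factorization: 511 = 7·73.
f is primitive ⇔ z has order 511 in GF(2)[z]/(f), i.e. z^(511/q) ≠ 1 for each prime q | 511.
z^(73) mod f = 1
z^(7) mod f = z^7.
Since z^(73) = 1, the order of z divides 73 < 511; not primitive.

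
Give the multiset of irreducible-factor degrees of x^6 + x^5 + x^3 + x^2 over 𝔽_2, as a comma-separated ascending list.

1, 1, 1, 1, 2

Write h(x) = x^6 + x^5 + x^3 + x^2.
Roots in 𝔽_2: h(0) = 0 → root; h(1) = 0 → root.
Linear factors from roots: (x), (x + 1).
Complete factorization: h(x) = (x)^2·(x + 1)^2·(x^2 + x + 1).
Factor degrees with multiplicity: 1 + 1 + 1 + 1 + 2 = 6.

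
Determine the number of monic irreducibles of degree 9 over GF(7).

4483696

By the necklace-counting formula, N_7(9) = (1/9) Σ_{d|9} μ(9/d)·7^d.
Divisors of 9: 1, 3, 9; μ(9/d) for each: 0, -1, 1.
Σ = − 7^3 + 7^9 = 40353264.
N = 40353264/9 = 4483696.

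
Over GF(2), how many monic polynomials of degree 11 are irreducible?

By the necklace-counting formula, N_2(11) = (1/11) Σ_{d|11} μ(11/d)·2^d.
Divisors of 11: 1, 11; μ(11/d) for each: -1, 1.
Σ = − 2^1 + 2^11 = 2046.
N = 2046/11 = 186.

186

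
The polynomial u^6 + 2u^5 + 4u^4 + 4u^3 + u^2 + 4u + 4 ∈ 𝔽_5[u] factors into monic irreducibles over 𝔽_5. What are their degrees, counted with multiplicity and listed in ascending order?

1, 1, 1, 1, 2

Write f(u) = u^6 + 2u^5 + 4u^4 + 4u^3 + u^2 + 4u + 4.
Roots in 𝔽_5: f(0) = 4; f(1) = 0 → root; f(2) = 0 → root; f(3) = 2; f(4) = 0 → root.
Linear factors from roots: (u + 4), (u + 3), (u + 1).
Complete factorization: f(u) = (u + 1)·(u + 3)·(u + 4)^2·(u^2 + 3).
Factor degrees with multiplicity: 1 + 1 + 1 + 1 + 2 = 6.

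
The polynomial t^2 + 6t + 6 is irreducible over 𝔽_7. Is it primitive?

Write f(t) = t^2 + 6t + 6.
|GF(7^2)^×| = 7^2 − 1 = 48. Prime factorization: 48 = 2^4·3.
f is primitive ⇔ t has order 48 in GF(7)[t]/(f), i.e. t^(48/q) ≠ 1 for each prime q | 48.
t^(24) mod f = 6.
t^(16) mod f = 1
Since t^(16) = 1, the order of t divides 16 < 48; not primitive.

No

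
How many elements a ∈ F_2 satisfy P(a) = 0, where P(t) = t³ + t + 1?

Evaluate at each of the 2 elements of F_2:
P(0) = 1; P(1) = 1.
No element is a root.

0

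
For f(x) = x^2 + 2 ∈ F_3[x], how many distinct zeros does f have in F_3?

2

Evaluate at each of the 3 elements of F_3:
f(0) = 2; f(1) = 0 → root; f(2) = 0 → root.
Roots: {1, 2}.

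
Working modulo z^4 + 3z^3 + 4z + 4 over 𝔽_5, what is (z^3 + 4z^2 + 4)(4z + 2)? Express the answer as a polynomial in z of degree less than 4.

Multiply in 𝔽_5[z]: (z^3 + 4z^2 + 4)·(4z + 2) = 4z^4 + 3z^3 + 3z^2 + z + 3.
Reduce using z^4 ≡ 2z^3 + z + 1 (mod z^4 + 3z^3 + 4z + 4).
Reduced: z^3 + 3z^2 + 2.

z^3 + 3z^2 + 2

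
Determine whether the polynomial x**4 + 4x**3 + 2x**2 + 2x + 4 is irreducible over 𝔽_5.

Write m(x) = x**4 + 4x**3 + 2x**2 + 2x + 4.
Check for roots in 𝔽_5: m(0) = 4; m(1) = 3; m(2) = 4; m(3) = 2; m(4) = 1.
No roots, so no linear factors.
Degree-2 irreducible divisors: test the 10 monic irreducibles of degree 2 over GF(5).
None of them divide m (all give nonzero remainder).
No irreducible factor of degree ≤ 2 exists, so m is irreducible over GF(5).

Yes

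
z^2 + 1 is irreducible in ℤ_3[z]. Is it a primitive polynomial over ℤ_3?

No

Write f(z) = z^2 + 1.
|GF(3^2)^×| = 3^2 − 1 = 8. Prime factorization: 8 = 2^3.
f is primitive ⇔ z has order 8 in GF(3)[z]/(f), i.e. z^(8/q) ≠ 1 for each prime q | 8.
z^(4) mod f = 1
Since z^(4) = 1, the order of z divides 4 < 8; not primitive.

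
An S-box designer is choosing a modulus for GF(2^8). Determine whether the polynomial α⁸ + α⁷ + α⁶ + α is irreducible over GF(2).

No

Write g(α) = α⁸ + α⁷ + α⁶ + α.
Check for roots in GF(2): g(0) = 0 → root; g(1) = 0 → root.
g(0) = 0, so (α) divides g(α); g is reducible.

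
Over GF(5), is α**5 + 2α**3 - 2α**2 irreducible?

No

Write h(α) = α**5 + 2α**3 - 2α**2.
Check for roots in GF(5): h(0) = 0 → root; h(1) = 1; h(2) = 0 → root; h(3) = 4; h(4) = 0 → root.
h(0) = 0, so (α) divides h(α); h is reducible.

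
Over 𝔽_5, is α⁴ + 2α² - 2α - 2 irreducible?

Yes

Write P(α) = α⁴ + 2α² - 2α - 2.
Check for roots in 𝔽_5: P(0) = 3; P(1) = 4; P(2) = 3; P(3) = 1; P(4) = 3.
No roots, so no linear factors.
Degree-2 irreducible divisors: test the 10 monic irreducibles of degree 2 over GF(5).
None of them divide P (all give nonzero remainder).
No irreducible factor of degree ≤ 2 exists, so P is irreducible over GF(5).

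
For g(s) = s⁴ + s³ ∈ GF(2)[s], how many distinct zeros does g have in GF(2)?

2

Evaluate at each of the 2 elements of GF(2):
g(0) = 0 → root; g(1) = 0 → root.
Roots: {0, 1}.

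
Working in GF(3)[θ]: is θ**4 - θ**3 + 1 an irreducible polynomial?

Write h(θ) = θ**4 - θ**3 + 1.
Check for roots in GF(3): h(0) = 1; h(1) = 1; h(2) = 0 → root.
h(2) = 0, so (θ − 2) divides h(θ); h is reducible.

No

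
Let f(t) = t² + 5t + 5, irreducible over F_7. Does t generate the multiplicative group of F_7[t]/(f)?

Yes

|GF(7^2)^×| = 7^2 − 1 = 48. Prime factorization: 48 = 2^4·3.
f is primitive ⇔ t has order 48 in GF(7)[t]/(f), i.e. t^(48/q) ≠ 1 for each prime q | 48.
t^(24) mod f = 6.
t^(16) mod f = 4.
None equal 1, so t has full order 48; f is primitive.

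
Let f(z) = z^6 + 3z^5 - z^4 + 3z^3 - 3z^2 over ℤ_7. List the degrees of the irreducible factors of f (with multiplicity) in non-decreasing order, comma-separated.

Linear factors from roots: (z), (z + 3), (z + 2).
Complete factorization: f(z) = (z + 2)·(z + 3)·(z)^2·(z^2 - 2z + 3).
Factor degrees with multiplicity: 1 + 1 + 1 + 1 + 2 = 6.

1, 1, 1, 1, 2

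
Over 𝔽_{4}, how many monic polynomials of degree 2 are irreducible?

By the necklace-counting formula, N_4(2) = (1/2) Σ_{d|2} μ(2/d)·4^d.
Divisors of 2: 1, 2; μ(2/d) for each: -1, 1.
Σ = − 4^1 + 4^2 = 12.
N = 12/2 = 6.

6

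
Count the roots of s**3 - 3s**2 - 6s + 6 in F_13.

2

Write f(s) = s**3 - 3s**2 - 6s + 6.
Evaluate at each of the 13 elements of F_13:
f(0) = 6; f(1) = 11; f(2) = 3; f(3) = 1; f(4) = 11; f(5) = 0 → root; f(6) = 0 → root; f(7) = 4; f(8) = 5; f(9) = 9; f(10) = 9; f(11) = 11; f(12) = 8.
Roots: {5, 6}.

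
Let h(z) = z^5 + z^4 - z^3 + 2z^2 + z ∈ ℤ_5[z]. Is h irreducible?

No

Check for roots in ℤ_5: h(0) = 0 → root; h(1) = 4; h(2) = 0 → root; h(3) = 3; h(4) = 2.
h(0) = 0, so (z) divides h(z); h is reducible.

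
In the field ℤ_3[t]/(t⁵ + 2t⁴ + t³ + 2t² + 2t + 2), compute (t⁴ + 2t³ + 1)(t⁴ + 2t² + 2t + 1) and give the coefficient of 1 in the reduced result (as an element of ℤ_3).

0

Multiply in ℤ_3[t]: (t⁴ + 2t³ + 1)·(t⁴ + 2t² + 2t + 1) = t⁸ + 2t⁷ + 2t⁶ + 2t³ + 2t² + 2t + 1.
Reduce using t⁵ ≡ t⁴ + 2t³ + t² + t + 1 (mod t⁵ + 2t⁴ + t³ + 2t² + 2t + 2).
Reduced: 2t⁴ + 2t³ + 2t² + 2t.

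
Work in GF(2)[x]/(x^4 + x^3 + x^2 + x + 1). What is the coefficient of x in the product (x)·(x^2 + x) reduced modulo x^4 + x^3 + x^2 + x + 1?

Multiply in GF(2)[x]: (x)·(x^2 + x) = x^3 + x^2.
Reduced: x^3 + x^2.

0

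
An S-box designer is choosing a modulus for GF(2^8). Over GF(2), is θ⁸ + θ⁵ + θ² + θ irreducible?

No

Write h(θ) = θ⁸ + θ⁵ + θ² + θ.
Check for roots in GF(2): h(0) = 0 → root; h(1) = 0 → root.
h(0) = 0, so (θ) divides h(θ); h is reducible.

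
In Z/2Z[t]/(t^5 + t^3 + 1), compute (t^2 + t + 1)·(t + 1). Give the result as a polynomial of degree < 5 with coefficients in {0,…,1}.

t^3 + 1

Multiply in Z/2Z[t]: (t^2 + t + 1)·(t + 1) = t^3 + 1.
Reduced: t^3 + 1.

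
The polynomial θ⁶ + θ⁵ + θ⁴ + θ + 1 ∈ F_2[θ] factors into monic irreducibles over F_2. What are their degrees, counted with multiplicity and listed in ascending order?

6

Write h(θ) = θ⁶ + θ⁵ + θ⁴ + θ + 1.
Roots in F_2: h(0) = 1; h(1) = 1.
Complete factorization: h(θ) = (θ⁶ + θ⁵ + θ⁴ + θ + 1).
Factor degrees with multiplicity: 6 = 6.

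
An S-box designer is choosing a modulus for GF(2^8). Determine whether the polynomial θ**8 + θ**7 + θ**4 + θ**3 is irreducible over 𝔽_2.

No

Write f(θ) = θ**8 + θ**7 + θ**4 + θ**3.
Check for roots in 𝔽_2: f(0) = 0 → root; f(1) = 0 → root.
f(0) = 0, so (θ) divides f(θ); f is reducible.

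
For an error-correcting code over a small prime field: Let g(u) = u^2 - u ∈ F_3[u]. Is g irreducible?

Check for roots in F_3: g(0) = 0 → root; g(1) = 0 → root; g(2) = 2.
g(0) = 0, so (u) divides g(u); g is reducible.

No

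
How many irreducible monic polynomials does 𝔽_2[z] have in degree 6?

x^(2^6) − x is the product of all monic irreducibles of degree dividing 6; Möbius inversion gives N = (1/6) Σ μ(6/d)·2^d.
Divisors of 6: 1, 2, 3, 6; μ(6/d) for each: 1, -1, -1, 1.
Σ = 2^1 − 2^2 − 2^3 + 2^6 = 54.
N = 54/6 = 9.

9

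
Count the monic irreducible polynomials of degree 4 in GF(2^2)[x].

By the necklace-counting formula, N_4(4) = (1/4) Σ_{d|4} μ(4/d)·4^d.
Divisors of 4: 1, 2, 4; μ(4/d) for each: 0, -1, 1.
Σ = − 4^2 + 4^4 = 240.
N = 240/4 = 60.

60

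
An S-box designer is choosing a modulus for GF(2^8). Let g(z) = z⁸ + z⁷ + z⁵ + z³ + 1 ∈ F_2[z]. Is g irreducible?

Yes

Check for roots in F_2: g(0) = 1; g(1) = 1.
No roots, so no linear factors.
Monic irreducibles of degree 2 over GF(2): z² + z + 1.
None of them divide g (all give nonzero remainder).
Monic irreducibles of degree 3 over GF(2): z³ + z + 1, z³ + z² + 1.
None of them divide g (all give nonzero remainder).
Monic irreducibles of degree 4 over GF(2): z⁴ + z + 1, z⁴ + z³ + 1, z⁴ + z³ + z² + z + 1.
None of them divide g (all give nonzero remainder).
No irreducible factor of degree ≤ 4 exists, so g is irreducible over GF(2).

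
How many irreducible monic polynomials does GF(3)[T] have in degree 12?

The number of monic irreducibles of degree 12 over GF(3) is (1/12)·Σ_{d∣12} μ(12/d) 3^d.
Divisors of 12: 1, 2, 3, 4, 6, 12; μ(12/d) for each: 0, 1, 0, -1, -1, 1.
Σ = 3^2 − 3^4 − 3^6 + 3^12 = 530640.
N = 530640/12 = 44220.

44220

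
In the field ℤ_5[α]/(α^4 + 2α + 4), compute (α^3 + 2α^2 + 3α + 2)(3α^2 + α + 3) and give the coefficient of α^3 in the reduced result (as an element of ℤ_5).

4

Multiply in ℤ_5[α]: (α^3 + 2α^2 + 3α + 2)·(3α^2 + α + 3) = 3α^5 + 2α^4 + 4α^3 + α + 1.
Reduce using α^4 ≡ 3α + 1 (mod α^4 + 2α + 4).
Reduced: 4α^3 + 4α^2 + 3.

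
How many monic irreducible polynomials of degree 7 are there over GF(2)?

Gauss's count: N_{2}(7) = (1/7) Σ_{d|7} μ(7/d)·2^d.
Divisors of 7: 1, 7; μ(7/d) for each: -1, 1.
Σ = − 2^1 + 2^7 = 126.
N = 126/7 = 18.

18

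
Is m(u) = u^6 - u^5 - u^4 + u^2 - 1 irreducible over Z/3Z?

Yes

Check for roots in Z/3Z: m(0) = 2; m(1) = 2; m(2) = 1.
No roots, so no linear factors.
Monic irreducibles of degree 2 over GF(3): u^2 + 1, u^2 + u - 1, u^2 - u - 1.
None of them divide m (all give nonzero remainder).
Degree-3 irreducible divisors: test the 8 monic irreducibles of degree 3 over GF(3).
None of them divide m (all give nonzero remainder).
No irreducible factor of degree ≤ 3 exists, so m is irreducible over GF(3).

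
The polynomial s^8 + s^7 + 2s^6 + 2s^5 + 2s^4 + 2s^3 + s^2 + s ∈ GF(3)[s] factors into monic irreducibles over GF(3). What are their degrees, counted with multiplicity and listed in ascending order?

Write f(s) = s^8 + s^7 + 2s^6 + 2s^5 + 2s^4 + 2s^3 + s^2 + s.
Roots in GF(3): f(0) = 0 → root; f(1) = 0 → root; f(2) = 0 → root.
Linear factors from roots: (s), (s + 2), (s + 1).
Complete factorization: f(s) = (s)·(s + 2)^2·(s + 1)^3·(s^2 + 1).
Factor degrees with multiplicity: 1 + 1 + 1 + 1 + 1 + 1 + 2 = 8.

1, 1, 1, 1, 1, 1, 2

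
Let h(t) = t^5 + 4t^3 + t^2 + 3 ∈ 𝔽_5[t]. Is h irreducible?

Check for roots in 𝔽_5: h(0) = 3; h(1) = 4; h(2) = 1; h(3) = 3; h(4) = 4.
No roots, so no linear factors.
Degree-2 irreducible divisors: test the 10 monic irreducibles of degree 2 over GF(5).
None of them divide h (all give nonzero remainder).
No irreducible factor of degree ≤ 2 exists, so h is irreducible over GF(5).

Yes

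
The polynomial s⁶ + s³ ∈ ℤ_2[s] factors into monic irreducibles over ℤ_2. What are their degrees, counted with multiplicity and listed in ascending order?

Write g(s) = s⁶ + s³.
Roots in ℤ_2: g(0) = 0 → root; g(1) = 0 → root.
Linear factors from roots: (s), (s + 1).
Complete factorization: g(s) = (s + 1)·(s)^3·(s² + s + 1).
Factor degrees with multiplicity: 1 + 1 + 1 + 1 + 2 = 6.

1, 1, 1, 1, 2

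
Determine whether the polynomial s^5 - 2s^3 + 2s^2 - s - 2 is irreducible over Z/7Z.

Write h(s) = s^5 - 2s^3 + 2s^2 - s - 2.
Check for roots in Z/7Z: h(0) = 5; h(1) = 5; h(2) = 6; h(3) = 6; h(4) = 5; h(5) = 6; h(6) = 2.
No roots, so no linear factors.
Degree-2 irreducible divisors: test the 21 monic irreducibles of degree 2 over GF(7).
None of them divide h (all give nonzero remainder).
No irreducible factor of degree ≤ 2 exists, so h is irreducible over GF(7).

Yes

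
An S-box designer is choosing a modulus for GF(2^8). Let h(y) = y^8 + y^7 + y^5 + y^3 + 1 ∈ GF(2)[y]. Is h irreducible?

Check for roots in GF(2): h(0) = 1; h(1) = 1.
No roots, so no linear factors.
Monic irreducibles of degree 2 over GF(2): y^2 + y + 1.
None of them divide h (all give nonzero remainder).
Monic irreducibles of degree 3 over GF(2): y^3 + y + 1, y^3 + y^2 + 1.
None of them divide h (all give nonzero remainder).
Monic irreducibles of degree 4 over GF(2): y^4 + y + 1, y^4 + y^3 + 1, y^4 + y^3 + y^2 + y + 1.
None of them divide h (all give nonzero remainder).
No irreducible factor of degree ≤ 4 exists, so h is irreducible over GF(2).

Yes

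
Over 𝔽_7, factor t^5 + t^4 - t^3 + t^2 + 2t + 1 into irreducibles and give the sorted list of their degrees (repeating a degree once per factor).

1, 1, 3

Write f(t) = t^5 + t^4 - t^3 + t^2 + 2t + 1.
Linear factors from roots: (t - 2), (t + 2).
Complete factorization: f(t) = (t + 2)·(t - 2)·(t^3 + t^2 + 3t - 2).
Factor degrees with multiplicity: 1 + 1 + 3 = 5.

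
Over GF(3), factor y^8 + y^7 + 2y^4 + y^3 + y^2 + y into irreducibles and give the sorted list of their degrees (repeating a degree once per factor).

Write f(y) = y^8 + y^7 + 2y^4 + y^3 + y^2 + y.
Roots in GF(3): f(0) = 0 → root; f(1) = 1; f(2) = 1.
Linear factors from roots: (y).
Complete factorization: f(y) = (y)·(y^2 + y + 2)^2·(y^3 + 2y^2 + 1).
Factor degrees with multiplicity: 1 + 2 + 2 + 3 = 8.

1, 2, 2, 3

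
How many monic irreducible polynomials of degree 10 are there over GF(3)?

x^(3^10) − x is the product of all monic irreducibles of degree dividing 10; Möbius inversion gives N = (1/10) Σ μ(10/d)·3^d.
Divisors of 10: 1, 2, 5, 10; μ(10/d) for each: 1, -1, -1, 1.
Σ = 3^1 − 3^2 − 3^5 + 3^10 = 58800.
N = 58800/10 = 5880.

5880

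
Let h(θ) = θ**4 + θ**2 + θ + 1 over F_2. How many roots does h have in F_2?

1

Evaluate at each of the 2 elements of F_2:
h(0) = 1; h(1) = 0 → root.
Roots: {1}.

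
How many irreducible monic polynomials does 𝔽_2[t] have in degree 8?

30

By the necklace-counting formula, N_2(8) = (1/8) Σ_{d|8} μ(8/d)·2^d.
Divisors of 8: 1, 2, 4, 8; μ(8/d) for each: 0, 0, -1, 1.
Σ = − 2^4 + 2^8 = 240.
N = 240/8 = 30.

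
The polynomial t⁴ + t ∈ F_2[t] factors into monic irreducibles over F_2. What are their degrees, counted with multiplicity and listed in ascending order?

1, 1, 2

Write g(t) = t⁴ + t.
Roots in F_2: g(0) = 0 → root; g(1) = 0 → root.
Linear factors from roots: (t), (t + 1).
Complete factorization: g(t) = (t)·(t + 1)·(t² + t + 1).
Factor degrees with multiplicity: 1 + 1 + 2 = 4.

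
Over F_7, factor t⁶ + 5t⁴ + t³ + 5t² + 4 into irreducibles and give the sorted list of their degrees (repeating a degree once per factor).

1, 2, 3

Write g(t) = t⁶ + 5t⁴ + t³ + 5t² + 4.
Linear factors from roots: (t + 1).
Complete factorization: g(t) = (t + 1)·(t² + 2t + 2)·(t³ + 4t² + 3t + 2).
Factor degrees with multiplicity: 1 + 2 + 3 = 6.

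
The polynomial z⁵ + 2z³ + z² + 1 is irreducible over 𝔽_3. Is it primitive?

Write f(z) = z⁵ + 2z³ + z² + 1.
|GF(3^5)^×| = 3^5 − 1 = 242. Prime factorization: 242 = 2·11^2.
f is primitive ⇔ z has order 242 in GF(3)[z]/(f), i.e. z^(242/q) ≠ 1 for each prime q | 242.
z^(121) mod f = 2.
z^(22) mod f = z² + 2z + 2.
None equal 1, so z has full order 242; f is primitive.

Yes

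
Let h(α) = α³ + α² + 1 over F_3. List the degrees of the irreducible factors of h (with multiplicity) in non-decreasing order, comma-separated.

Roots in F_3: h(0) = 1; h(1) = 0 → root; h(2) = 1.
Linear factors from roots: (α + 2).
Complete factorization: h(α) = (α + 2)·(α² + 2α + 2).
Factor degrees with multiplicity: 1 + 2 = 3.

1, 2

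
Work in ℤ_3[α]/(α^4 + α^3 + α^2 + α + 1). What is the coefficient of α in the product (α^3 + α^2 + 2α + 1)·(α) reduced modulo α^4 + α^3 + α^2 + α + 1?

0

Multiply in ℤ_3[α]: (α^3 + α^2 + 2α + 1)·(α) = α^4 + α^3 + 2α^2 + α.
Reduce using α^4 ≡ 2α^3 + 2α^2 + 2α + 2 (mod α^4 + α^3 + α^2 + α + 1).
Reduced: α^2 + 2.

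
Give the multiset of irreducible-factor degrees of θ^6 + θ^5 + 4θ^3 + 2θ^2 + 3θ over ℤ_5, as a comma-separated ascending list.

1, 1, 1, 1, 2

Write h(θ) = θ^6 + θ^5 + 4θ^3 + 2θ^2 + 3θ.
Roots in ℤ_5: h(0) = 0 → root; h(1) = 1; h(2) = 2; h(3) = 2; h(4) = 0 → root.
Linear factors from roots: (θ), (θ + 1).
Complete factorization: h(θ) = (θ)·(θ + 1)^3·(θ^2 + 3θ + 3).
Factor degrees with multiplicity: 1 + 1 + 1 + 1 + 2 = 6.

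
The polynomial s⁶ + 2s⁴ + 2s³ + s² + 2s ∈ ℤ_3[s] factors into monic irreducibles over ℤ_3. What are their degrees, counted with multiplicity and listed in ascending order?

Write f(s) = s⁶ + 2s⁴ + 2s³ + s² + 2s.
Roots in ℤ_3: f(0) = 0 → root; f(1) = 2; f(2) = 0 → root.
Linear factors from roots: (s), (s + 1).
Complete factorization: f(s) = (s)·(s + 1)·(s² + 1)·(s² + 2s + 2).
Factor degrees with multiplicity: 1 + 1 + 2 + 2 = 6.

1, 1, 2, 2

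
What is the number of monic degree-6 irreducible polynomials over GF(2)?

9

x^(2^6) − x is the product of all monic irreducibles of degree dividing 6; Möbius inversion gives N = (1/6) Σ μ(6/d)·2^d.
Divisors of 6: 1, 2, 3, 6; μ(6/d) for each: 1, -1, -1, 1.
Σ = 2^1 − 2^2 − 2^3 + 2^6 = 54.
N = 54/6 = 9.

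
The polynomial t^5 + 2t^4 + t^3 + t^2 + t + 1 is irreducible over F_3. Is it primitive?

Yes

Write f(t) = t^5 + 2t^4 + t^3 + t^2 + t + 1.
|GF(3^5)^×| = 3^5 − 1 = 242. Prime factorization: 242 = 2·11^2.
f is primitive ⇔ t has order 242 in GF(3)[t]/(f), i.e. t^(242/q) ≠ 1 for each prime q | 242.
t^(121) mod f = 2.
t^(22) mod f = 2t^4 + t^3 + 2.
None equal 1, so t has full order 242; f is primitive.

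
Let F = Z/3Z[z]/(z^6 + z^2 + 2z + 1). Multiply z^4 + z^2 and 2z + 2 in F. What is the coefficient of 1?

0

Multiply in Z/3Z[z]: (z^4 + z^2)·(2z + 2) = 2z^5 + 2z^4 + 2z^3 + 2z^2.
Reduced: 2z^5 + 2z^4 + 2z^3 + 2z^2.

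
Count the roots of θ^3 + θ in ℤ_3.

Write f(θ) = θ^3 + θ.
Evaluate at each of the 3 elements of ℤ_3:
f(0) = 0 → root; f(1) = 2; f(2) = 1.
Roots: {0}.

1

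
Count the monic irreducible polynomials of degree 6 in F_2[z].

9

Gauss's count: N_{2}(6) = (1/6) Σ_{d|6} μ(6/d)·2^d.
Divisors of 6: 1, 2, 3, 6; μ(6/d) for each: 1, -1, -1, 1.
Σ = 2^1 − 2^2 − 2^3 + 2^6 = 54.
N = 54/6 = 9.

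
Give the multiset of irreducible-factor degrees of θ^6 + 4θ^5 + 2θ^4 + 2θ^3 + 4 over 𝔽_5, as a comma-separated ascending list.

2, 2, 2

Write f(θ) = θ^6 + 4θ^5 + 2θ^4 + 2θ^3 + 4.
Roots in 𝔽_5: f(0) = 4; f(1) = 3; f(2) = 4; f(3) = 1; f(4) = 1.
Complete factorization: f(θ) = (θ^2 + 3)·(θ^2 + θ + 2)·(θ^2 + 3θ + 4).
Factor degrees with multiplicity: 2 + 2 + 2 = 6.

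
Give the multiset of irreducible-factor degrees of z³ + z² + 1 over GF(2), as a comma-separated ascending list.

Write g(z) = z³ + z² + 1.
Roots in GF(2): g(0) = 1; g(1) = 1.
Complete factorization: g(z) = (z³ + z² + 1).
Factor degrees with multiplicity: 3 = 3.

3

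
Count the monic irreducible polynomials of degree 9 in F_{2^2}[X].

29120

x^(4^9) − x is the product of all monic irreducibles of degree dividing 9; Möbius inversion gives N = (1/9) Σ μ(9/d)·4^d.
Divisors of 9: 1, 3, 9; μ(9/d) for each: 0, -1, 1.
Σ = − 4^3 + 4^9 = 262080.
N = 262080/9 = 29120.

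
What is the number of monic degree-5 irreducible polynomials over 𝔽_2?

By the necklace-counting formula, N_2(5) = (1/5) Σ_{d|5} μ(5/d)·2^d.
Divisors of 5: 1, 5; μ(5/d) for each: -1, 1.
Σ = − 2^1 + 2^5 = 30.
N = 30/5 = 6.

6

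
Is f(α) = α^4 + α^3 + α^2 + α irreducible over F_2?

No

Check for roots in F_2: f(0) = 0 → root; f(1) = 0 → root.
f(0) = 0, so (α) divides f(α); f is reducible.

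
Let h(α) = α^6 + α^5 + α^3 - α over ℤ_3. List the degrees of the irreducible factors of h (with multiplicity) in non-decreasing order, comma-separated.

Roots in ℤ_3: h(0) = 0 → root; h(1) = 2; h(2) = 0 → root.
Linear factors from roots: (α), (α + 1).
Complete factorization: h(α) = (α)·(α + 1)·(α^4 + α - 1).
Factor degrees with multiplicity: 1 + 1 + 4 = 6.

1, 1, 4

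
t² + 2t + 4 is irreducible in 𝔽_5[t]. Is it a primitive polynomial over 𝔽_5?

No

Write f(t) = t² + 2t + 4.
|GF(5^2)^×| = 5^2 − 1 = 24. Prime factorization: 24 = 2^3·3.
f is primitive ⇔ t has order 24 in GF(5)[t]/(f), i.e. t^(24/q) ≠ 1 for each prime q | 24.
t^(12) mod f = 1
t^(8) mod f = 2t + 4.
Since t^(12) = 1, the order of t divides 12 < 24; not primitive.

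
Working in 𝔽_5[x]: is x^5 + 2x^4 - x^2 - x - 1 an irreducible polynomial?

No

Write g(x) = x^5 + 2x^4 - x^2 - x - 1.
Check for roots in 𝔽_5: g(0) = 4; g(1) = 0 → root; g(2) = 2; g(3) = 2; g(4) = 0 → root.
g(1) = 0, so (x − 1) divides g(x); g is reducible.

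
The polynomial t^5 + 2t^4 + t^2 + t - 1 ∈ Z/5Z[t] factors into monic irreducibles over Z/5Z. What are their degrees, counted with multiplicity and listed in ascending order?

Write f(t) = t^5 + 2t^4 + t^2 + t - 1.
Roots in Z/5Z: f(0) = 4; f(1) = 4; f(2) = 4; f(3) = 1; f(4) = 0 → root.
Linear factors from roots: (t + 1).
Complete factorization: f(t) = (t + 1)·(t^2 + 2)·(t^2 + t + 2).
Factor degrees with multiplicity: 1 + 2 + 2 = 5.

1, 2, 2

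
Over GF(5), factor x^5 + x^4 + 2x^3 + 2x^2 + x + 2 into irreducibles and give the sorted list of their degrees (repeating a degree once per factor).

5

Write f(x) = x^5 + x^4 + 2x^3 + 2x^2 + x + 2.
Roots in GF(5): f(0) = 2; f(1) = 4; f(2) = 1; f(3) = 1; f(4) = 1.
Complete factorization: f(x) = (x^5 + x^4 + 2x^3 + 2x^2 + x + 2).
Factor degrees with multiplicity: 5 = 5.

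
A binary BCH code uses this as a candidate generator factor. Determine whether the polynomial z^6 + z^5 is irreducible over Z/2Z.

No

Write h(z) = z^6 + z^5.
Check for roots in Z/2Z: h(0) = 0 → root; h(1) = 0 → root.
h(0) = 0, so (z) divides h(z); h is reducible.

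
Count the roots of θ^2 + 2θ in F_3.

Write f(θ) = θ^2 + 2θ.
Evaluate at each of the 3 elements of F_3:
f(0) = 0 → root; f(1) = 0 → root; f(2) = 2.
Roots: {0, 1}.

2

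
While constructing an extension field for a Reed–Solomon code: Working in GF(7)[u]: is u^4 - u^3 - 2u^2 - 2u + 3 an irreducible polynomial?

Write m(u) = u^4 - u^3 - 2u^2 - 2u + 3.
Check for roots in GF(7): m(0) = 3; m(1) = 6; m(2) = 6; m(3) = 5; m(4) = 1; m(5) = 2; m(6) = 5.
No roots, so no linear factors.
Degree-2 irreducible divisors: test the 21 monic irreducibles of degree 2 over GF(7).
None of them divide m (all give nonzero remainder).
No irreducible factor of degree ≤ 2 exists, so m is irreducible over GF(7).

Yes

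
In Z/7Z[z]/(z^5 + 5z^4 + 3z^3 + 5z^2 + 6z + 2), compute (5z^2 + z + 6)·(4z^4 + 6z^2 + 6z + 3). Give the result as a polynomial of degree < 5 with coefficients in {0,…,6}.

5z^4 + 4z^2 + z

Multiply in Z/7Z[z]: (5z^2 + z + 6)·(4z^4 + 6z^2 + 6z + 3) = 6z^6 + 4z^5 + 5z^4 + z^3 + z^2 + 4z + 4.
Reduce using z^5 ≡ 2z^4 + 4z^3 + 2z^2 + z + 5 (mod z^5 + 5z^4 + 3z^3 + 5z^2 + 6z + 2).
Reduced: 5z^4 + 4z^2 + z.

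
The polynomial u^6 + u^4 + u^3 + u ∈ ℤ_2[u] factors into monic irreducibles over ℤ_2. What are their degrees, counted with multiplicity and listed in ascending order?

Write f(u) = u^6 + u^4 + u^3 + u.
Roots in ℤ_2: f(0) = 0 → root; f(1) = 0 → root.
Linear factors from roots: (u), (u + 1).
Complete factorization: f(u) = (u)·(u + 1)^3·(u^2 + u + 1).
Factor degrees with multiplicity: 1 + 1 + 1 + 1 + 2 = 6.

1, 1, 1, 1, 2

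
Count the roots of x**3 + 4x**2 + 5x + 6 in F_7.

Write g(x) = x**3 + 4x**2 + 5x + 6.
Evaluate at each of the 7 elements of F_7:
g(0) = 6; g(1) = 2; g(2) = 5; g(3) = 0 → root; g(4) = 0 → root; g(5) = 4; g(6) = 4.
Roots: {3, 4}.

2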